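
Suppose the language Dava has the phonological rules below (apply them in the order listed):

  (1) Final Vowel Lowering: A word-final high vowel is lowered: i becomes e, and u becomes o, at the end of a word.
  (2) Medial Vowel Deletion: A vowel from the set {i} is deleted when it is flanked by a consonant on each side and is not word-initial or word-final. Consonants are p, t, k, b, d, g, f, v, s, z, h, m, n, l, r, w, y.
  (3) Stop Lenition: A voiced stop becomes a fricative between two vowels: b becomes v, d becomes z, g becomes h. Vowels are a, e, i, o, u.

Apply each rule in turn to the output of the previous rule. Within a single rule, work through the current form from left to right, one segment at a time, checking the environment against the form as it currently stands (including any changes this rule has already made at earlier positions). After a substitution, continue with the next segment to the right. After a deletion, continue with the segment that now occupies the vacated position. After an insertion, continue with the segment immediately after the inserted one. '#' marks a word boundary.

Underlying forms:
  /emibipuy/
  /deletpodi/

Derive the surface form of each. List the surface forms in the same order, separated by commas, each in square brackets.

[embpuy], [deletpoze]

/emibipuy/:
  (1) Final Vowel Lowering: no change — [emibipuy]
  (2) Medial Vowel Deletion: [emibipuy] → [embpuy]
  (3) Stop Lenition: no change — [embpuy]
/deletpodi/:
  (1) Final Vowel Lowering: [deletpodi] → [deletpode]
  (2) Medial Vowel Deletion: no change — [deletpode]
  (3) Stop Lenition: [deletpode] → [deletpoze]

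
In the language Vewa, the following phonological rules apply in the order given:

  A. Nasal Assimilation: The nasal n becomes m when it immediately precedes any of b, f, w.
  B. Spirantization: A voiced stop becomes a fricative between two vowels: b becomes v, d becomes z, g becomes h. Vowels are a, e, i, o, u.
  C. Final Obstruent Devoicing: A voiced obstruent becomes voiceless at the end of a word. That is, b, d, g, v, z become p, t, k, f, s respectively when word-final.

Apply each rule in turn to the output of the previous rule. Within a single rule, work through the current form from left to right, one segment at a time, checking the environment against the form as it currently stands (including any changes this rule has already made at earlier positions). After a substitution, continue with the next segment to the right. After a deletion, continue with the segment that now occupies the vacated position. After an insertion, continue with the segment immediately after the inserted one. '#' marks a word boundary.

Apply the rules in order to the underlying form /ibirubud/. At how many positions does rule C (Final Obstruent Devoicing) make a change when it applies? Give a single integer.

A Nasal Assimilation: no change — [ibirubud]
B Spirantization: [ibirubud] → [iviruvud]
C Final Obstruent Devoicing: [iviruvud] → [iviruvut]
Rule C changed 1 position(s).

1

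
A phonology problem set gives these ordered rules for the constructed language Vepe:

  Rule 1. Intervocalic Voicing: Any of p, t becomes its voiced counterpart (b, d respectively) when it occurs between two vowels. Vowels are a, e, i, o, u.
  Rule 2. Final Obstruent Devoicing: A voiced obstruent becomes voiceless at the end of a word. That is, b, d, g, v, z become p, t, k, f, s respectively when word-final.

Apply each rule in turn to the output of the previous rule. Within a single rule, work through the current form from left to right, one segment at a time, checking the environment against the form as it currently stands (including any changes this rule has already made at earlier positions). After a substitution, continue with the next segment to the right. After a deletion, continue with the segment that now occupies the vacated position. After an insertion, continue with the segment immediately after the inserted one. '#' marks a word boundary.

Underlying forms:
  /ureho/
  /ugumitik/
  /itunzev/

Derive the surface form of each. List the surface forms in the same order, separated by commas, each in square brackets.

/ureho/:
  Rule 1 Intervocalic Voicing: no change — [ureho]
  Rule 2 Final Obstruent Devoicing: no change — [ureho]
/ugumitik/:
  Rule 1 Intervocalic Voicing: [ugumitik] → [ugumidik]
  Rule 2 Final Obstruent Devoicing: no change — [ugumidik]
/itunzev/:
  Rule 1 Intervocalic Voicing: [itunzev] → [idunzev]
  Rule 2 Final Obstruent Devoicing: [idunzev] → [idunzef]

[ureho], [ugumidik], [idunzef]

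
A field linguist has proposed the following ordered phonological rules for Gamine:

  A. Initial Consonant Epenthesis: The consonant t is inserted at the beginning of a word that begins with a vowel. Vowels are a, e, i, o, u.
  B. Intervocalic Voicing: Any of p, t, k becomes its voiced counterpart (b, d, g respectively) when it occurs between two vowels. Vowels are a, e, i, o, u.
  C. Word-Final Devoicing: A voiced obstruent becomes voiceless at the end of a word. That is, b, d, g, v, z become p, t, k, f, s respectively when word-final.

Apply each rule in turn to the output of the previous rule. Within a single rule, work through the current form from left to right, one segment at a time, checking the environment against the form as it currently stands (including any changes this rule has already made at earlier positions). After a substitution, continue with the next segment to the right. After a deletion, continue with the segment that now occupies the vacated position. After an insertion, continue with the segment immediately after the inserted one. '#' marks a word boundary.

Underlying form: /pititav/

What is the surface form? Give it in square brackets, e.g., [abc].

[pididaf]

A Initial Consonant Epenthesis: no change — [pititav]
B Intervocalic Voicing: [pititav] → [pididav]
C Word-Final Devoicing: [pididav] → [pididaf]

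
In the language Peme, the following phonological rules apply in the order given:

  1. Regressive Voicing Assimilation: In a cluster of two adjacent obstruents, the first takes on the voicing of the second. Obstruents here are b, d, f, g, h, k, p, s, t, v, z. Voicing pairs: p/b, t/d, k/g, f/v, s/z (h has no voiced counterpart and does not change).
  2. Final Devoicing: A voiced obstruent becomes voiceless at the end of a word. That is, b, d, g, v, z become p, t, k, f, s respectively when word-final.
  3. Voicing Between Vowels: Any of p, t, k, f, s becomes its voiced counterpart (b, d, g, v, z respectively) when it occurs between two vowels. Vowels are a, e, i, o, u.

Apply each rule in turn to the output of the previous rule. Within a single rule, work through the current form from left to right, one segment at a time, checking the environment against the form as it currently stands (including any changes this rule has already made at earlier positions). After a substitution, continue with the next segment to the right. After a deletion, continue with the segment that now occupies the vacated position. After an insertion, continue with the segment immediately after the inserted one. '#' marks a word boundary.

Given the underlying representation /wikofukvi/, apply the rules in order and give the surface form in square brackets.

[wigovugvi]

1 Regressive Voicing Assimilation: [wikofukvi] → [wikofugvi]
2 Final Devoicing: no change — [wikofugvi]
3 Voicing Between Vowels: [wikofugvi] → [wigovugvi]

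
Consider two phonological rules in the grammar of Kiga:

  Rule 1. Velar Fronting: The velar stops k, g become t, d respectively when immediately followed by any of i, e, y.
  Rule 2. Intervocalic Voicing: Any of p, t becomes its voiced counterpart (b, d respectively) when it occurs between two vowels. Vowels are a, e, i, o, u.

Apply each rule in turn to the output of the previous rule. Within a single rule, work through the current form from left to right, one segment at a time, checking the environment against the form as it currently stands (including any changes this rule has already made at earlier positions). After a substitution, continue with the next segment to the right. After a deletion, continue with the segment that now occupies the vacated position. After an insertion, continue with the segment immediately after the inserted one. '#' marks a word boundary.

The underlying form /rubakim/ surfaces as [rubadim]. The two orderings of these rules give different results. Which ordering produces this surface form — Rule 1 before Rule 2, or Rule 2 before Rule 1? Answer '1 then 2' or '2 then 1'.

1 then 2

Order 1 then 2:
  1 Velar Fronting: [rubakim] → [rubatim]
  2 Intervocalic Voicing: [rubatim] → [rubadim]
  result: [rubadim]
Order 2 then 1:
  2 Intervocalic Voicing: no change — [rubakim]
  1 Velar Fronting: [rubakim] → [rubatim]
  result: [rubatim]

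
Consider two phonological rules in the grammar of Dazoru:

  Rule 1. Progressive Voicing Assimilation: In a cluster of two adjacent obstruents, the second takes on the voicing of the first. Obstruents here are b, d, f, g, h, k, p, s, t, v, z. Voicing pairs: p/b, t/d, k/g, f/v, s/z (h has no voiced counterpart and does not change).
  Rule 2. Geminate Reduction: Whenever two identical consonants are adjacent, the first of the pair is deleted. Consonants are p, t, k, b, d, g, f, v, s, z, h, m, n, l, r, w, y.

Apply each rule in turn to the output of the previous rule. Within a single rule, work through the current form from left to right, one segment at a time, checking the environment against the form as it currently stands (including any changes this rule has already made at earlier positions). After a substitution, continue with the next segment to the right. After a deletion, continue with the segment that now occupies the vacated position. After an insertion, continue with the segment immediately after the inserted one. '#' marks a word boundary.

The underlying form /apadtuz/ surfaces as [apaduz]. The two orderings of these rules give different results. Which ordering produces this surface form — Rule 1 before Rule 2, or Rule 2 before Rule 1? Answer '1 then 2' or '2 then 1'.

1 then 2

Order 1 then 2:
  1 Progressive Voicing Assimilation: [apadtuz] → [apadduz]
  2 Geminate Reduction: [apadduz] → [apaduz]
  result: [apaduz]
Order 2 then 1:
  2 Geminate Reduction: no change — [apadtuz]
  1 Progressive Voicing Assimilation: [apadtuz] → [apadduz]
  result: [apadduz]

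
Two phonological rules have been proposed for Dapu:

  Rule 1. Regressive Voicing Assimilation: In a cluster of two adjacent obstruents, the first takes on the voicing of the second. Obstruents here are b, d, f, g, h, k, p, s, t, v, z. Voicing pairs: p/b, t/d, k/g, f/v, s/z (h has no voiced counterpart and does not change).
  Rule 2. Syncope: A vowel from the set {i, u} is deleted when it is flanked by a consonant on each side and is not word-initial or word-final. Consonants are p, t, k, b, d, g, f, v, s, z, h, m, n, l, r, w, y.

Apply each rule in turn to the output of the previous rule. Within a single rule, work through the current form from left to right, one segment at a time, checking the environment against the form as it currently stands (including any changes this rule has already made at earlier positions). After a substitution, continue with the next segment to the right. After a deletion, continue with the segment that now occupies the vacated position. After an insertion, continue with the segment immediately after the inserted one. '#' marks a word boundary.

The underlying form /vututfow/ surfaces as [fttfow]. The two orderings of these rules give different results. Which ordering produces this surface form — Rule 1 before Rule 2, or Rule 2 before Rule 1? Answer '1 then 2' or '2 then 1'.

Order 1 then 2:
  1 Regressive Voicing Assimilation: no change — [vututfow]
  2 Syncope: [vututfow] → [vttfow]
  result: [vttfow]
Order 2 then 1:
  2 Syncope: [vututfow] → [vttfow]
  1 Regressive Voicing Assimilation: [vttfow] → [fttfow]
  result: [fttfow]

2 then 1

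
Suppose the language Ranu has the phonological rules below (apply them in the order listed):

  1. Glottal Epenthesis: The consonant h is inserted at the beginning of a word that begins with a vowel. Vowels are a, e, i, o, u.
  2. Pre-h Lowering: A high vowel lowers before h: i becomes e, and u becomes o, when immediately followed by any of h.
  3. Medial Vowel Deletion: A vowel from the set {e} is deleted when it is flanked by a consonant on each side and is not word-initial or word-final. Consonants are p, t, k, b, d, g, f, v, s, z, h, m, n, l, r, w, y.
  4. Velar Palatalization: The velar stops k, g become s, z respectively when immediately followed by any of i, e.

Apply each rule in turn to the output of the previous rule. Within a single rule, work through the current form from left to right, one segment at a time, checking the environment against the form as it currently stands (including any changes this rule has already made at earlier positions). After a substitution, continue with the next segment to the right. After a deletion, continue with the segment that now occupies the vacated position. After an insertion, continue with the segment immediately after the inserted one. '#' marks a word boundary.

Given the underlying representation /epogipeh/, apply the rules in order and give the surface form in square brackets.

[hpoziph]

1 Glottal Epenthesis: [epogipeh] → [hepogipeh]
2 Pre-h Lowering: no change — [hepogipeh]
3 Medial Vowel Deletion: [hepogipeh] → [hpogiph]
4 Velar Palatalization: [hpogiph] → [hpoziph]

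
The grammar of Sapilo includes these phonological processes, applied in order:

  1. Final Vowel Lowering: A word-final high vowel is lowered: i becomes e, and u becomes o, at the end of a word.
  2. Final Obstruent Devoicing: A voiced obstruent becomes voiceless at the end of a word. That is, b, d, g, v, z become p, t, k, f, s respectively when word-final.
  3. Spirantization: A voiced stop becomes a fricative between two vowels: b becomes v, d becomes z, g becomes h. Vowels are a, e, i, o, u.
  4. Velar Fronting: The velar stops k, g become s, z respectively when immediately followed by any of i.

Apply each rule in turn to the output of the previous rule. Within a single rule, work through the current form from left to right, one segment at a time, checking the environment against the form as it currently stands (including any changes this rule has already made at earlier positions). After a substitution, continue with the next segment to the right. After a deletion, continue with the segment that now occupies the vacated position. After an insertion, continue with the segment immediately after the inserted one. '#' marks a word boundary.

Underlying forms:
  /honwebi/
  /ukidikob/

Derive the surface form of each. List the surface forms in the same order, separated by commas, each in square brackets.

/honwebi/:
  1 Final Vowel Lowering: [honwebi] → [honwebe]
  2 Final Obstruent Devoicing: no change — [honwebe]
  3 Spirantization: [honwebe] → [honweve]
  4 Velar Fronting: no change — [honweve]
/ukidikob/:
  1 Final Vowel Lowering: no change — [ukidikob]
  2 Final Obstruent Devoicing: [ukidikob] → [ukidikop]
  3 Spirantization: [ukidikop] → [ukizikop]
  4 Velar Fronting: [ukizikop] → [usizikop]

[honweve], [usizikop]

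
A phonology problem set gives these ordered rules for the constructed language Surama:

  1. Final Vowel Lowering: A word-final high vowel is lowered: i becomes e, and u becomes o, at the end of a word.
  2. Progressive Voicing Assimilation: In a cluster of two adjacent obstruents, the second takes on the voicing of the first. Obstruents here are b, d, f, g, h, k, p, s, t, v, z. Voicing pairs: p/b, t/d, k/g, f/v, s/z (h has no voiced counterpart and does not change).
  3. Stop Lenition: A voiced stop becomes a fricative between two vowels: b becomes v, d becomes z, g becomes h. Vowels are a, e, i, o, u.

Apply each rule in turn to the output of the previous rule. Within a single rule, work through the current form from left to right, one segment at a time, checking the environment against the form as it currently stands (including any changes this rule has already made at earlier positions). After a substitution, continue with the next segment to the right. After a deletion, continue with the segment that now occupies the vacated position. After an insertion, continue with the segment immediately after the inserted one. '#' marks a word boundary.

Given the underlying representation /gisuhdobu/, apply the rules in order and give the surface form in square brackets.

[gisuhtovo]

1 Final Vowel Lowering: [gisuhdobu] → [gisuhdobo]
2 Progressive Voicing Assimilation: [gisuhdobo] → [gisuhtobo]
3 Stop Lenition: [gisuhtobo] → [gisuhtovo]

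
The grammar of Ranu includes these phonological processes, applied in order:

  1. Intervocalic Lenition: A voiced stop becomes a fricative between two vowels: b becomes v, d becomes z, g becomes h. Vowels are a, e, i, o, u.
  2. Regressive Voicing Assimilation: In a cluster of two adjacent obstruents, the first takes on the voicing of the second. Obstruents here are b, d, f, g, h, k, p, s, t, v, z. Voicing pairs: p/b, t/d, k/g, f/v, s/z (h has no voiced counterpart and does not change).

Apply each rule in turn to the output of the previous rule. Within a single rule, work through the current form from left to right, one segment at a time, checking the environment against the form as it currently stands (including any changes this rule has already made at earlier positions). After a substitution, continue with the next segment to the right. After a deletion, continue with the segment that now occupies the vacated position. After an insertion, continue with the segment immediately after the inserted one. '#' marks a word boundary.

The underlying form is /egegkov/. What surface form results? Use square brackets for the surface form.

[ehekkov]

1 Intervocalic Lenition: [egegkov] → [ehegkov]
2 Regressive Voicing Assimilation: [ehegkov] → [ehekkov]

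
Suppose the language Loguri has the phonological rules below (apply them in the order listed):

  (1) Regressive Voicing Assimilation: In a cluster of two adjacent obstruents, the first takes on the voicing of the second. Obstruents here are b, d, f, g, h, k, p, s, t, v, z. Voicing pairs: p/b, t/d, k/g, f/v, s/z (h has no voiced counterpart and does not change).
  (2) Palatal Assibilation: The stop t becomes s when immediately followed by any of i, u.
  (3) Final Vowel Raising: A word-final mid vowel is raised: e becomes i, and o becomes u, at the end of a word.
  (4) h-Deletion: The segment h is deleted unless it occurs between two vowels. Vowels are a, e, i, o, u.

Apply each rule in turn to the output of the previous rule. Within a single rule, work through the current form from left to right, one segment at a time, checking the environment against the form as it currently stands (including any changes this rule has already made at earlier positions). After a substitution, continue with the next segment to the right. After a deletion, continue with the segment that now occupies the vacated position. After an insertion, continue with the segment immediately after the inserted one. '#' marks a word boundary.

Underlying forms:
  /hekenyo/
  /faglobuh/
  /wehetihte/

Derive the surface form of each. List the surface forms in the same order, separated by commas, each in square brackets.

/hekenyo/:
  (1) Regressive Voicing Assimilation: no change — [hekenyo]
  (2) Palatal Assibilation: no change — [hekenyo]
  (3) Final Vowel Raising: [hekenyo] → [hekenyu]
  (4) h-Deletion: [hekenyu] → [ekenyu]
/faglobuh/:
  (1) Regressive Voicing Assimilation: no change — [faglobuh]
  (2) Palatal Assibilation: no change — [faglobuh]
  (3) Final Vowel Raising: no change — [faglobuh]
  (4) h-Deletion: [faglobuh] → [faglobu]
/wehetihte/:
  (1) Regressive Voicing Assimilation: no change — [wehetihte]
  (2) Palatal Assibilation: [wehetihte] → [wehesihte]
  (3) Final Vowel Raising: [wehesihte] → [wehesihti]
  (4) h-Deletion: [wehesihti] → [wehesiti]

[ekenyu], [faglobu], [wehesiti]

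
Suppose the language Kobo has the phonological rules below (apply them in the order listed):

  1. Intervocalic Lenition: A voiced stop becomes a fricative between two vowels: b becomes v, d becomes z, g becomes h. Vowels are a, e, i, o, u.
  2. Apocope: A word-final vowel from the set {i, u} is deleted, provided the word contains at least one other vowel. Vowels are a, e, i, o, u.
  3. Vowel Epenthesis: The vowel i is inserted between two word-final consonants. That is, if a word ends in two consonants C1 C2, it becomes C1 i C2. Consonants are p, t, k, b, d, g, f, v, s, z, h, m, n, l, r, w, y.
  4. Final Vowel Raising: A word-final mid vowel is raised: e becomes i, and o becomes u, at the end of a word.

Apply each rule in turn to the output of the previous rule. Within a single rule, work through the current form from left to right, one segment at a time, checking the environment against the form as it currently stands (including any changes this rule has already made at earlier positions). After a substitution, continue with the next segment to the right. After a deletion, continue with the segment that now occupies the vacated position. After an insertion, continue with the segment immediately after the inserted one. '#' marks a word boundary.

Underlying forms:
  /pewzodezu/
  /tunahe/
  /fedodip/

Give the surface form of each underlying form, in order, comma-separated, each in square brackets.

/pewzodezu/:
  1 Intervocalic Lenition: [pewzodezu] → [pewzozezu]
  2 Apocope: [pewzozezu] → [pewzozez]
  3 Vowel Epenthesis: no change — [pewzozez]
  4 Final Vowel Raising: no change — [pewzozez]
/tunahe/:
  1 Intervocalic Lenition: no change — [tunahe]
  2 Apocope: no change — [tunahe]
  3 Vowel Epenthesis: no change — [tunahe]
  4 Final Vowel Raising: [tunahe] → [tunahi]
/fedodip/:
  1 Intervocalic Lenition: [fedodip] → [fezozip]
  2 Apocope: no change — [fezozip]
  3 Vowel Epenthesis: no change — [fezozip]
  4 Final Vowel Raising: no change — [fezozip]

[pewzozez], [tunahi], [fezozip]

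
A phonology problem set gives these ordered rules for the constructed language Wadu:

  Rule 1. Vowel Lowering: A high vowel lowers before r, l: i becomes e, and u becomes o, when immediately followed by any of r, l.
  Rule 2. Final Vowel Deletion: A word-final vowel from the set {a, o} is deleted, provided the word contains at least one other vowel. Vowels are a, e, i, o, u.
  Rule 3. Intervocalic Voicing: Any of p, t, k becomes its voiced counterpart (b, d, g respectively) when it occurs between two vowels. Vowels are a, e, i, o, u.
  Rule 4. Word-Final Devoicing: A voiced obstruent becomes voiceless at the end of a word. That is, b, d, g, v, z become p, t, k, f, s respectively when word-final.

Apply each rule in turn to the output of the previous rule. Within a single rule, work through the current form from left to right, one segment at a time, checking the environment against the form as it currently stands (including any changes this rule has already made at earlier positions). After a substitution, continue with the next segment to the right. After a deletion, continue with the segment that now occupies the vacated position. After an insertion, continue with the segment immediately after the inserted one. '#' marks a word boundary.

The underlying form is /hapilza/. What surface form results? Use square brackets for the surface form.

[habels]

Rule 1 Vowel Lowering: [hapilza] → [hapelza]
Rule 2 Final Vowel Deletion: [hapelza] → [hapelz]
Rule 3 Intervocalic Voicing: [hapelz] → [habelz]
Rule 4 Word-Final Devoicing: [habelz] → [habels]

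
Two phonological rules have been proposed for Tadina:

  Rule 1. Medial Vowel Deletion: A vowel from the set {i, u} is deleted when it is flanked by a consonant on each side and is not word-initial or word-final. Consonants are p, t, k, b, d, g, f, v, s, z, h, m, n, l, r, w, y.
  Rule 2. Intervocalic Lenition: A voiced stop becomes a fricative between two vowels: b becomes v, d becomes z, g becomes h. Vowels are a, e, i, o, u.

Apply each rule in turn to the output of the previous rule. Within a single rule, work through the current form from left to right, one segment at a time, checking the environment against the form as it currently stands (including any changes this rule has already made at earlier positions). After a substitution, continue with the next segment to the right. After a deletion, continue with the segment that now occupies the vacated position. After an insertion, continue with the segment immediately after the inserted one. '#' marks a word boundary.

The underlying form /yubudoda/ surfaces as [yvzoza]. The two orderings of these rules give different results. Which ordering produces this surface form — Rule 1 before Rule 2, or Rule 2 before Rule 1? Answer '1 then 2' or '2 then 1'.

Order 1 then 2:
  1 Medial Vowel Deletion: [yubudoda] → [ybdoda]
  2 Intervocalic Lenition: [ybdoda] → [ybdoza]
  result: [ybdoza]
Order 2 then 1:
  2 Intervocalic Lenition: [yubudoda] → [yuvuzoza]
  1 Medial Vowel Deletion: [yuvuzoza] → [yvzoza]
  result: [yvzoza]

2 then 1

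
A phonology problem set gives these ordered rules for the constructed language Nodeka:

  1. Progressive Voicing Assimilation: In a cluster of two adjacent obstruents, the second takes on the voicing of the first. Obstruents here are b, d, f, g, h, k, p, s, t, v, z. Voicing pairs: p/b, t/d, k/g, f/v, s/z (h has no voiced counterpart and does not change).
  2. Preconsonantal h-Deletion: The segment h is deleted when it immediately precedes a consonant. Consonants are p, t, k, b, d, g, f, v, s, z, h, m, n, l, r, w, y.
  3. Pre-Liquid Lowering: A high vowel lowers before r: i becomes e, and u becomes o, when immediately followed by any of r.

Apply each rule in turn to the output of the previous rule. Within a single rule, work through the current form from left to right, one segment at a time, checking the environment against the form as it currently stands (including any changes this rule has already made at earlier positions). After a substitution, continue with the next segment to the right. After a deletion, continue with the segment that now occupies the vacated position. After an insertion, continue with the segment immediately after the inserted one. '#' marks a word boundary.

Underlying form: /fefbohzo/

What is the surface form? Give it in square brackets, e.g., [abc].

1 Progressive Voicing Assimilation: [fefbohzo] → [fefpohso]
2 Preconsonantal h-Deletion: [fefpohso] → [fefposo]
3 Pre-Liquid Lowering: no change — [fefposo]

[fefposo]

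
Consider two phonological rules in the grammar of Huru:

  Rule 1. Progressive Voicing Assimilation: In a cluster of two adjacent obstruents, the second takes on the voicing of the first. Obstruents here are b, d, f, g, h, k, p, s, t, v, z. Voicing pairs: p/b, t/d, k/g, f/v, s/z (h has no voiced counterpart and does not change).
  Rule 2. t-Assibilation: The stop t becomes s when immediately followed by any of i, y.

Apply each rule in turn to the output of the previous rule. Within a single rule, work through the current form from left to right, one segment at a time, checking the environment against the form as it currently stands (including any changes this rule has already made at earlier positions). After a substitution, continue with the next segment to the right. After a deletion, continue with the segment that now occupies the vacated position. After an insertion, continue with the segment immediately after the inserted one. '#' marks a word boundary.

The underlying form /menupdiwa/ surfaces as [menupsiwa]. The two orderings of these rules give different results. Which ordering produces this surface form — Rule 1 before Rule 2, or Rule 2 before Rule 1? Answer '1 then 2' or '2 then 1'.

Order 1 then 2:
  1 Progressive Voicing Assimilation: [menupdiwa] → [menuptiwa]
  2 t-Assibilation: [menuptiwa] → [menupsiwa]
  result: [menupsiwa]
Order 2 then 1:
  2 t-Assibilation: no change — [menupdiwa]
  1 Progressive Voicing Assimilation: [menupdiwa] → [menuptiwa]
  result: [menuptiwa]

1 then 2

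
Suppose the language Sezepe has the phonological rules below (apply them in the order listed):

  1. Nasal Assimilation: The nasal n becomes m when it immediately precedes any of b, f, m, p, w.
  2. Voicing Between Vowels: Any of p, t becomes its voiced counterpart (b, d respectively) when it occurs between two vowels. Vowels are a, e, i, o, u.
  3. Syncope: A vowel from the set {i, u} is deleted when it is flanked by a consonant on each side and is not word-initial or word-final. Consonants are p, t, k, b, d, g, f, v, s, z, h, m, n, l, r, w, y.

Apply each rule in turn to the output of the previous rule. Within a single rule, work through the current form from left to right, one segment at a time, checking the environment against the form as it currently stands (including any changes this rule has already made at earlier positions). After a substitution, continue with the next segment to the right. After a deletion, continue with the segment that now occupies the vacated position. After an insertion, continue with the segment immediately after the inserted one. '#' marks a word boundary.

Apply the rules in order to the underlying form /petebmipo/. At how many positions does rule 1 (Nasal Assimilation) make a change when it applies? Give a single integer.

1 Nasal Assimilation: no change — [petebmipo]
2 Voicing Between Vowels: [petebmipo] → [pedebmibo]
3 Syncope: [pedebmibo] → [pedebmbo]
Rule 1 changed 0 position(s).

0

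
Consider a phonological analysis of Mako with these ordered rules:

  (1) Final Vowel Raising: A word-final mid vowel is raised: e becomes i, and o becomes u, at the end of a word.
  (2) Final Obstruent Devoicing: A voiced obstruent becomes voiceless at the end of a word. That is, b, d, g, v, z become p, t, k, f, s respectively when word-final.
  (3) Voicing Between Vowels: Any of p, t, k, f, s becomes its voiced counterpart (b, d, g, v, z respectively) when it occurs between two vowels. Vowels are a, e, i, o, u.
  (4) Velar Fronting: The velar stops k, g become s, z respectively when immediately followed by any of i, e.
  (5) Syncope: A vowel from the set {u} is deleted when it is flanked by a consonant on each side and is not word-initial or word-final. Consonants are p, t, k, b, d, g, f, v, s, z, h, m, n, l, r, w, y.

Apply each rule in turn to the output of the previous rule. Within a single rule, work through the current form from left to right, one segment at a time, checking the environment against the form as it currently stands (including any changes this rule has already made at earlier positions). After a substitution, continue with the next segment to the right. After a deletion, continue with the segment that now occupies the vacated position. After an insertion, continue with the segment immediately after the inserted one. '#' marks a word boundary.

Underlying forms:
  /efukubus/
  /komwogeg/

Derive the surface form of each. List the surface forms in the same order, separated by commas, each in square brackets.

[evgbs], [komwozek]

/efukubus/:
  (1) Final Vowel Raising: no change — [efukubus]
  (2) Final Obstruent Devoicing: no change — [efukubus]
  (3) Voicing Between Vowels: [efukubus] → [evugubus]
  (4) Velar Fronting: no change — [evugubus]
  (5) Syncope: [evugubus] → [evgbs]
/komwogeg/:
  (1) Final Vowel Raising: no change — [komwogeg]
  (2) Final Obstruent Devoicing: [komwogeg] → [komwogek]
  (3) Voicing Between Vowels: no change — [komwogek]
  (4) Velar Fronting: [komwogek] → [komwozek]
  (5) Syncope: no change — [komwozek]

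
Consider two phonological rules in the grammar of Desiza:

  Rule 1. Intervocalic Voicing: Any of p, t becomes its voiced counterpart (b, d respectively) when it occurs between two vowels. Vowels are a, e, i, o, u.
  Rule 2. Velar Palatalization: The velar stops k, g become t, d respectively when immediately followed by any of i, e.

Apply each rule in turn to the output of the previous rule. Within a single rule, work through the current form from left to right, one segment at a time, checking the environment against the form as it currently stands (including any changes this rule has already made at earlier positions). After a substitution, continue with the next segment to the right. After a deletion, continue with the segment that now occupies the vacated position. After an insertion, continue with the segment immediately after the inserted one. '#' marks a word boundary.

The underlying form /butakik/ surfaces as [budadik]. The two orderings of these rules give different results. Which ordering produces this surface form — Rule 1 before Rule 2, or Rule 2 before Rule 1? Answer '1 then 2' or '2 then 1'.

Order 1 then 2:
  1 Intervocalic Voicing: [butakik] → [budakik]
  2 Velar Palatalization: [budakik] → [budatik]
  result: [budatik]
Order 2 then 1:
  2 Velar Palatalization: [butakik] → [butatik]
  1 Intervocalic Voicing: [butatik] → [budadik]
  result: [budadik]

2 then 1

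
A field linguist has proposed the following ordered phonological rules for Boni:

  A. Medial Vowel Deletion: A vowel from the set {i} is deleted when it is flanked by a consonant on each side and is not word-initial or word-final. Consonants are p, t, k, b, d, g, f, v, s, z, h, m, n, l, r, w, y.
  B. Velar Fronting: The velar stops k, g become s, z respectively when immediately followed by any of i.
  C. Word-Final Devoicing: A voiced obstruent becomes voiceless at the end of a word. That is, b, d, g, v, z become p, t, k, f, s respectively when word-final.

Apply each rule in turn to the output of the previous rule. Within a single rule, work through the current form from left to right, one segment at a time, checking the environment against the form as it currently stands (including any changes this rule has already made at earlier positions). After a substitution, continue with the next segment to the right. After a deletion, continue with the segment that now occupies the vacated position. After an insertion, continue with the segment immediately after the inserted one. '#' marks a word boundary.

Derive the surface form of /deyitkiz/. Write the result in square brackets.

[deytks]

A Medial Vowel Deletion: [deyitkiz] → [deytkz]
B Velar Fronting: no change — [deytkz]
C Word-Final Devoicing: [deytkz] → [deytks]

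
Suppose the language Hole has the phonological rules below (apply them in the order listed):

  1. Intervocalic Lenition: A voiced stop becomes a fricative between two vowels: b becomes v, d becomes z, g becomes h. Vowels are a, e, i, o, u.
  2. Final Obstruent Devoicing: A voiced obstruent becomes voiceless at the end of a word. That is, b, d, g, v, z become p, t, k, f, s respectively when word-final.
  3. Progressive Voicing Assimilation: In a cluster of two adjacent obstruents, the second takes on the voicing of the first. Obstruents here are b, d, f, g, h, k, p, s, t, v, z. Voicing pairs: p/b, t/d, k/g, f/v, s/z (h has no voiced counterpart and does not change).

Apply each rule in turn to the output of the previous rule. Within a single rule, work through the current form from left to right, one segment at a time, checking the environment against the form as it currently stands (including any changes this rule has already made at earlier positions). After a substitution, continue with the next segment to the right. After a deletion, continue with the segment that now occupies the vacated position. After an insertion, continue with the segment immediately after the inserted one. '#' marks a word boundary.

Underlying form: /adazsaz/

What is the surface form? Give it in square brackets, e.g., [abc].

[azazzas]

1 Intervocalic Lenition: [adazsaz] → [azazsaz]
2 Final Obstruent Devoicing: [azazsaz] → [azazsas]
3 Progressive Voicing Assimilation: [azazsas] → [azazzas]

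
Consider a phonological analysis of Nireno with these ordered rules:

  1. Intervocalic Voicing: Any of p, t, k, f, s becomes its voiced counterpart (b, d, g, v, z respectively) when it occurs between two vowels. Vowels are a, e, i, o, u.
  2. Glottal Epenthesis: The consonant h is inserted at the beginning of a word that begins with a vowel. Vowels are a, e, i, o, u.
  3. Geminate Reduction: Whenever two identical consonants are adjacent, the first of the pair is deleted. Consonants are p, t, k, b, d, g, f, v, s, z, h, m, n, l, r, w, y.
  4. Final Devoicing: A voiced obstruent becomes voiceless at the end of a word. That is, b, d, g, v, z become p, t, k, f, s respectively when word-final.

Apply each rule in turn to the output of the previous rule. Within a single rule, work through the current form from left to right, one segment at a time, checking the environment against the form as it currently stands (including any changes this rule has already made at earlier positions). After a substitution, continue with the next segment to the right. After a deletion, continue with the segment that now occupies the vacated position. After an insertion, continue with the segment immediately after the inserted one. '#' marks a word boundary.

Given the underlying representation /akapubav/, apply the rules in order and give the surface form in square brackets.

1 Intervocalic Voicing: [akapubav] → [agabubav]
2 Glottal Epenthesis: [agabubav] → [hagabubav]
3 Geminate Reduction: no change — [hagabubav]
4 Final Devoicing: [hagabubav] → [hagabubaf]

[hagabubaf]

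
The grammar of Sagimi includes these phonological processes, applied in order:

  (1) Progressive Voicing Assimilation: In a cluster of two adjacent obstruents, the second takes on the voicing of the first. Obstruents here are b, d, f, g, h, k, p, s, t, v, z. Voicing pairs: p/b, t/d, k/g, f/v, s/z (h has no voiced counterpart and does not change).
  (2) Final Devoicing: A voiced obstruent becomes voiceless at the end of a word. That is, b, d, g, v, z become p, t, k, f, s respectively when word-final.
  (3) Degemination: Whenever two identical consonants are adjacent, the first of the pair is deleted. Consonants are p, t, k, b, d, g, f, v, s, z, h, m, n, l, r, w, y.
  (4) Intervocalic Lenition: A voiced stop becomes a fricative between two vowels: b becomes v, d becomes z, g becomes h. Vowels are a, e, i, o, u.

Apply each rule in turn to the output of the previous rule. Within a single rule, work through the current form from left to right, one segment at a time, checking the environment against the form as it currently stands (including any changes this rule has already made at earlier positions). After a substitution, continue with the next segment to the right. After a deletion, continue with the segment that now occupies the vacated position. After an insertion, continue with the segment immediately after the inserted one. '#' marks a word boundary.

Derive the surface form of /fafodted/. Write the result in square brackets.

(1) Progressive Voicing Assimilation: [fafodted] → [fafodded]
(2) Final Devoicing: [fafodded] → [fafoddet]
(3) Degemination: [fafoddet] → [fafodet]
(4) Intervocalic Lenition: [fafodet] → [fafozet]

[fafozet]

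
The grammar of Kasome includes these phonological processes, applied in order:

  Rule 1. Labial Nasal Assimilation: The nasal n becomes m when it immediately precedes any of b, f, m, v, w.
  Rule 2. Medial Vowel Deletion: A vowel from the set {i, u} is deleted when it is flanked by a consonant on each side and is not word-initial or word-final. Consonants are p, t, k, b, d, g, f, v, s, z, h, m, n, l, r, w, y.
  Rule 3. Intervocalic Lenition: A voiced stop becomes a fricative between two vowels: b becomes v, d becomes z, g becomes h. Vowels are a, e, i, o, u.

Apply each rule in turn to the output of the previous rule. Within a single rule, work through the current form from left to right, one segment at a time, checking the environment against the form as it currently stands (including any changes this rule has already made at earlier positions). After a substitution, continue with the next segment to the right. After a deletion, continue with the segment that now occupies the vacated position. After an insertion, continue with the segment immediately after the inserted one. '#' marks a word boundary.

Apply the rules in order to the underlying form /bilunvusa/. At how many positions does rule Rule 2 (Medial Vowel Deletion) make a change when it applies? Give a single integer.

Rule 1 Labial Nasal Assimilation: [bilunvusa] → [bilumvusa]
Rule 2 Medial Vowel Deletion: [bilumvusa] → [blmvsa]
Rule 3 Intervocalic Lenition: no change — [blmvsa]
Rule Rule 2 changed 3 position(s).

3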